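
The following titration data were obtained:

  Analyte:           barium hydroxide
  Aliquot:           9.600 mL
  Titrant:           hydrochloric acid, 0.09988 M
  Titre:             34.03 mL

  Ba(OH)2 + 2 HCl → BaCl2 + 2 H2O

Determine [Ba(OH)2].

0.1770 M

n(HCl) = 0.03403 L × 0.09988 mol/L = 3.399 × 10^-3 mol
From the 1:2 mole ratio, n(Ba(OH)2) = 1/2 × 3.399 × 10^-3 = 1.699 × 10^-3 mol
[Ba(OH)2] = 1.699 × 10^-3 mol / 0.009600 L = 0.1770 mol/L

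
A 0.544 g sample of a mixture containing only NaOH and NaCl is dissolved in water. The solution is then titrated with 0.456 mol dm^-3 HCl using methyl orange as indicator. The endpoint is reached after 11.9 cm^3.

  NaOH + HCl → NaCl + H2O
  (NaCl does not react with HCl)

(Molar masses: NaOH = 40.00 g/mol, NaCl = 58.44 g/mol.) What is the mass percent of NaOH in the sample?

39.9 %

n(HCl) = 0.0119 × 0.456 = 5.43 × 10^-3 mol
Let x = n(NaOH), y = n(NaCl).
Titrant: 1x = 5.43 × 10^-3;  mass: 40.00x + 58.44y = 0.544
Solving, x = 5.43 × 10^-3 mol, y = 5.59 × 10^-3 mol
mass of NaOH = 5.43 × 10^-3 × 40.00 = 0.217 g
% NaOH = 0.217 / 0.544 × 100 = 39.9 %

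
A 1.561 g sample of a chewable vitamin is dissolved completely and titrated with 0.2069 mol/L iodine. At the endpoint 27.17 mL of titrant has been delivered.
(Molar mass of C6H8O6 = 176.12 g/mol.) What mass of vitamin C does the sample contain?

0.9901 g

C6H8O6 + I2 → C6H6O6 + 2 HI
n(I2) = 0.02717 L × 0.2069 mol/L = 5.621 × 10^-3 mol
n(C6H8O6) = 5.621 × 10^-3 mol (1:1 ratio)
mass of C6H8O6 = 5.621 × 10^-3 × 176.12 g/mol = 0.9901 g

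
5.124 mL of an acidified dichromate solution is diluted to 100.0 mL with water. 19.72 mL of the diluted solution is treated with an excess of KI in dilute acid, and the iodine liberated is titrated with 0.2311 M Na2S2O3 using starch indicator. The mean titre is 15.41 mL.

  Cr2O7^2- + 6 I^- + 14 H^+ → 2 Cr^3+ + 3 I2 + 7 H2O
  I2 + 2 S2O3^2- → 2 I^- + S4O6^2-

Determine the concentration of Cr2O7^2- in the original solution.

n(S2O3^2-) = 0.01541 × 0.2311 = 3.561 × 10^-3 mol
n(I2) = n(S2O3^2-)/2 = 1.781 × 10^-3 mol
From the 1:3 ratio, n(Cr2O7^2-) in the aliquot = 1/3 × 1.781 × 10^-3 = 5.935 × 10^-4 mol
[Cr2O7^2-]_dilute = 5.935 × 10^-4 / 0.01972 = 0.03010 mol/L
[Cr2O7^2-]_original = 0.03010 × 100.0/5.124 = 0.5874 mol/L

0.5874 M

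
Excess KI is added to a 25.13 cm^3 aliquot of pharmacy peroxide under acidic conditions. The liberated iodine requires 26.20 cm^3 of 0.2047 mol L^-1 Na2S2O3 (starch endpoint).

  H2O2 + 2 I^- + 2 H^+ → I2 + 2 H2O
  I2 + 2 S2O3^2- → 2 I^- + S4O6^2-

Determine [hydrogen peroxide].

0.1067 mol/L

n(S2O3^2-) = 0.02620 × 0.2047 = 5.363 × 10^-3 mol
n(I2) = n(S2O3^2-)/2 = 2.682 × 10^-3 mol
n(H2O2) in the aliquot = 2.682 × 10^-3 mol (1:1 ratio)
[H2O2] = 2.682 × 10^-3 / 0.02513 = 0.1067 mol/L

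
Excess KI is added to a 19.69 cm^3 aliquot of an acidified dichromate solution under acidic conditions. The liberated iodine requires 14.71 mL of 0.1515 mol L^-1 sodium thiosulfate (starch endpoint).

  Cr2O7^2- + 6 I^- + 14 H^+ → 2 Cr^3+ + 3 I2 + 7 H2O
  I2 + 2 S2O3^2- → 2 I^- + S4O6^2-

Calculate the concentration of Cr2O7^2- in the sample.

n(S2O3^2-) = 0.01471 × 0.1515 = 2.229 × 10^-3 mol
n(I2) = n(S2O3^2-)/2 = 1.114 × 10^-3 mol
From the 1:3 ratio, n(Cr2O7^2-) in the aliquot = 1/3 × 1.114 × 10^-3 = 3.714 × 10^-4 mol
[Cr2O7^2-] = 3.714 × 10^-4 / 0.01969 = 0.01886 mol/L

0.01886 mol/L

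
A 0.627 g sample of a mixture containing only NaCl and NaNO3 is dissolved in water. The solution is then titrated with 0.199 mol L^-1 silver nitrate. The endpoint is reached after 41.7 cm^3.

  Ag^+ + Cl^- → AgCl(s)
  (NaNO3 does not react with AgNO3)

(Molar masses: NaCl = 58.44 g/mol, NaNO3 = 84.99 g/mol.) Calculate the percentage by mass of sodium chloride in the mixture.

77.3 %

n(AgNO3) = 0.0417 × 0.199 = 8.30 × 10^-3 mol
Let x = n(NaCl), y = n(NaNO3).
Titrant: 1x = 8.30 × 10^-3;  mass: 58.44x + 84.99y = 0.627
Solving, x = 8.30 × 10^-3 mol, y = 1.67 × 10^-3 mol
mass of NaCl = 8.30 × 10^-3 × 58.44 = 0.485 g
% NaCl = 0.485 / 0.627 × 100 = 77.3 %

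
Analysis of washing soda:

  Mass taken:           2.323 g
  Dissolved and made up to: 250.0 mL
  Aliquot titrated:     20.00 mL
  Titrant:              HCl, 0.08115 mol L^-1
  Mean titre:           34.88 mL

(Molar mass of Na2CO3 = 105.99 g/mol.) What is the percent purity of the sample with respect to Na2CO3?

80.72 %

Na2CO3 + 2 HCl → 2 NaCl + H2O + CO2
n(HCl) per titration = 0.03488 × 0.08115 = 2.831 × 10^-3 mol
From the 1:2 ratio, n(Na2CO3) in each aliquot = 1/2 × 2.831 × 10^-3 = 1.415 × 10^-3 mol
n(Na2CO3) in the whole flask = 1.415 × 10^-3 × 250.0/20.00 = 0.01769 mol
mass of Na2CO3 = 0.01769 × 105.99 = 1.875 g
% Na2CO3 = 1.875 / 2.323 × 100 = 80.72 %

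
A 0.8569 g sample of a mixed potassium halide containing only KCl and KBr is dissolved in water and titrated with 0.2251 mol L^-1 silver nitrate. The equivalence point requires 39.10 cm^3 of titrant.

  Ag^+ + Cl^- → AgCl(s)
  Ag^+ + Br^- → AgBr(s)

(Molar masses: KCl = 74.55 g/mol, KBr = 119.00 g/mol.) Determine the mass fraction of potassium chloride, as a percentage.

n(AgNO3) = 0.03910 × 0.2251 = 8.801 × 10^-3 mol
Let x = n(KCl), y = n(KBr).
Titrant: 1x + 1y = 8.801 × 10^-3;  mass: 74.55x + 119.00y = 0.8569
Solving, x = 4.285 × 10^-3 mol, y = 4.516 × 10^-3 mol
mass of KCl = 4.285 × 10^-3 × 74.55 = 0.3194 g
% KCl = 0.3194 / 0.8569 × 100 = 37.28 %

37.28 %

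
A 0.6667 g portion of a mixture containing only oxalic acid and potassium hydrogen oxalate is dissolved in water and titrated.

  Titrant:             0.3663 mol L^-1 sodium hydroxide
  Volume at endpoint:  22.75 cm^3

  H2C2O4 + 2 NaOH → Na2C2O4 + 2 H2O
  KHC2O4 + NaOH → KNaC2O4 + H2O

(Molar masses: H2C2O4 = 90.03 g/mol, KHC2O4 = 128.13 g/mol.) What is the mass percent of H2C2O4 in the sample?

32.58 %

n(NaOH) = 0.02275 × 0.3663 = 8.333 × 10^-3 mol
Let x = n(H2C2O4), y = n(KHC2O4).
Titrant: 2x + 1y = 8.333 × 10^-3;  mass: 90.03x + 128.13y = 0.6667
Solving, x = 2.413 × 10^-3 mol, y = 3.508 × 10^-3 mol
mass of H2C2O4 = 2.413 × 10^-3 × 90.03 = 0.2172 g
% H2C2O4 = 0.2172 / 0.6667 × 100 = 32.58 %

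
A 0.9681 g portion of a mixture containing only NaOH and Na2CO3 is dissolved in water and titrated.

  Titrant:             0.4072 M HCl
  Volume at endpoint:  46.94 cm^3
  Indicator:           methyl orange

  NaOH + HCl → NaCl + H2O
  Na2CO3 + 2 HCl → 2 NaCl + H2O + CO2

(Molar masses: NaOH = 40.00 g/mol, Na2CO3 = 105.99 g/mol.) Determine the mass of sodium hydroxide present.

0.1380 g

n(HCl) = 0.04694 × 0.4072 = 0.01911 mol
Let x = n(NaOH), y = n(Na2CO3).
Titrant: 1x + 2y = 0.01911;  mass: 40.00x + 105.99y = 0.9681
Solving, x = 3.451 × 10^-3 mol, y = 7.832 × 10^-3 mol
mass of NaOH = 3.451 × 10^-3 × 40.00 = 0.1380 g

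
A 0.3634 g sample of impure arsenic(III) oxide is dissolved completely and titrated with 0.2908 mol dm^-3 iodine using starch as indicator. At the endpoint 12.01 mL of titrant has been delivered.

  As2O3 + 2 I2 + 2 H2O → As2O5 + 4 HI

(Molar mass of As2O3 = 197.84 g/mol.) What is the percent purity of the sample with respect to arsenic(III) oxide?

n(I2) = 0.01201 L × 0.2908 mol/L = 3.493 × 10^-3 mol
From the 1:2 ratio, n(As2O3) = 1/2 × 3.493 × 10^-3 = 1.746 × 10^-3 mol
mass of As2O3 = 1.746 × 10^-3 × 197.84 g/mol = 0.3455 g
% As2O3 = 0.3455 / 0.3634 × 100 = 95.07 %

95.07 %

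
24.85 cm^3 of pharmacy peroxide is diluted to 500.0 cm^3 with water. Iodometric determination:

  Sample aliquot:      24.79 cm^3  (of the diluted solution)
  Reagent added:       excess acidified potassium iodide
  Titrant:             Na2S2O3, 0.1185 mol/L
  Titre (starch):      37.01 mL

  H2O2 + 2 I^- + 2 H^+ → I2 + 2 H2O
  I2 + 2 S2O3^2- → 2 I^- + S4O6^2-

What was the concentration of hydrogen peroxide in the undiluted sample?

n(S2O3^2-) = 0.03701 × 0.1185 = 4.386 × 10^-3 mol
n(I2) = n(S2O3^2-)/2 = 2.193 × 10^-3 mol
n(H2O2) in the aliquot = 2.193 × 10^-3 mol (1:1 ratio)
[H2O2]_dilute = 2.193 × 10^-3 / 0.02479 = 0.08846 mol/L
[H2O2]_original = 0.08846 × 500.0/24.85 = 1.780 mol/L

1.780 mol/L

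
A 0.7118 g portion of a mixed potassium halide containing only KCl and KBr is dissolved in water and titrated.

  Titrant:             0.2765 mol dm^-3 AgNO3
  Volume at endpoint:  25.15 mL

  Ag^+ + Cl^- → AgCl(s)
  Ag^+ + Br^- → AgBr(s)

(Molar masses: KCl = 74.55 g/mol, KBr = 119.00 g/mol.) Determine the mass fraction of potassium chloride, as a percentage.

27.27 %

n(AgNO3) = 0.02515 × 0.2765 = 6.954 × 10^-3 mol
Let x = n(KCl), y = n(KBr).
Titrant: 1x + 1y = 6.954 × 10^-3;  mass: 74.55x + 119.00y = 0.7118
Solving, x = 2.603 × 10^-3 mol, y = 4.351 × 10^-3 mol
mass of KCl = 2.603 × 10^-3 × 74.55 = 0.1941 g
% KCl = 0.1941 / 0.7118 × 100 = 27.27 %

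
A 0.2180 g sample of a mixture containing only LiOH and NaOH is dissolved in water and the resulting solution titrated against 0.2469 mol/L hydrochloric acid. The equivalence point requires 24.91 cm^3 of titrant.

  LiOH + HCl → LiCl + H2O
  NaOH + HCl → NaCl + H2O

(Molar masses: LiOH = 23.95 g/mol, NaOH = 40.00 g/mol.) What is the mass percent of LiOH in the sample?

19.17 %

n(HCl) = 0.02491 × 0.2469 = 6.150 × 10^-3 mol
Let x = n(LiOH), y = n(NaOH).
Titrant: 1x + 1y = 6.150 × 10^-3;  mass: 23.95x + 40.00y = 0.2180
Solving, x = 1.745 × 10^-3 mol, y = 4.405 × 10^-3 mol
mass of LiOH = 1.745 × 10^-3 × 23.95 = 0.04180 g
% LiOH = 0.04180 / 0.2180 × 100 = 19.17 %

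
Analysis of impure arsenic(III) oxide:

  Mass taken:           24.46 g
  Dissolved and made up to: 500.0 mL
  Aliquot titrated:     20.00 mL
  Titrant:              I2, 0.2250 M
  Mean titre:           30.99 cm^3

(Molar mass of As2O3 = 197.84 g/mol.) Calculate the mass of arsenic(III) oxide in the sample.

As2O3 + 2 I2 + 2 H2O → As2O5 + 4 HI
n(I2) per titration = 0.03099 × 0.2250 = 6.973 × 10^-3 mol
From the 1:2 ratio, n(As2O3) in each aliquot = 1/2 × 6.973 × 10^-3 = 3.486 × 10^-3 mol
n(As2O3) in the whole flask = 3.486 × 10^-3 × 500.0/20.00 = 0.08716 mol
mass of As2O3 = 0.08716 × 197.84 = 17.24 g

17.24 g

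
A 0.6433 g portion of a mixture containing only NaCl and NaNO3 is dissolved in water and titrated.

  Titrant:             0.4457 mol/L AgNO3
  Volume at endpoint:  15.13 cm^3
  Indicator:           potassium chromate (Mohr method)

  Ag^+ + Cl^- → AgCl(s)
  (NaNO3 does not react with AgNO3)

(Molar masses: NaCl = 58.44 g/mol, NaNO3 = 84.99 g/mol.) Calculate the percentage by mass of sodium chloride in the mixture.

61.26 %

n(AgNO3) = 0.01513 × 0.4457 = 6.743 × 10^-3 mol
Let x = n(NaCl), y = n(NaNO3).
Titrant: 1x = 6.743 × 10^-3;  mass: 58.44x + 84.99y = 0.6433
Solving, x = 6.743 × 10^-3 mol, y = 2.932 × 10^-3 mol
mass of NaCl = 6.743 × 10^-3 × 58.44 = 0.3941 g
% NaCl = 0.3941 / 0.6433 × 100 = 61.26 %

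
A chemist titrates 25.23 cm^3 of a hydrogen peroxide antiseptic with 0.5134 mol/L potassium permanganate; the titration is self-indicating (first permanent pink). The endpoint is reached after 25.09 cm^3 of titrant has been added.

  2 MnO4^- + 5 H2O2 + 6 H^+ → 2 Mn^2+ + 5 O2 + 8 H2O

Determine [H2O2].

1.276 mol/L

n(KMnO4) = 0.02509 L × 0.5134 mol/L = 0.01288 mol
From the 5:2 mole ratio, n(H2O2) = 5/2 × 0.01288 = 0.03220 mol
[H2O2] = 0.03220 mol / 0.02523 L = 1.276 mol/L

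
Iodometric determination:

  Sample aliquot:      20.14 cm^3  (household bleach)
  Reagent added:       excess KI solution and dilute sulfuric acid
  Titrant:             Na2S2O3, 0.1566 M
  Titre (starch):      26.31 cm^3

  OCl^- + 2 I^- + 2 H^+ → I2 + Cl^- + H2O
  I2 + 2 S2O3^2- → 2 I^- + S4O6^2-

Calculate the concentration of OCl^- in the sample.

0.1023 M

n(S2O3^2-) = 0.02631 × 0.1566 = 4.120 × 10^-3 mol
n(I2) = n(S2O3^2-)/2 = 2.060 × 10^-3 mol
n(OCl^-) in the aliquot = 2.060 × 10^-3 mol (1:1 ratio)
[OCl^-] = 2.060 × 10^-3 / 0.02014 = 0.1023 mol/L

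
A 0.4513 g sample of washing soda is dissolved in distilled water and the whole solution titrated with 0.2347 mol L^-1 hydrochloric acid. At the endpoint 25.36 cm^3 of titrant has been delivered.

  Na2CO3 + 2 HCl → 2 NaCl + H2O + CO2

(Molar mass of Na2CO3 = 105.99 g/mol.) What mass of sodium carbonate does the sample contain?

n(HCl) = 0.02536 L × 0.2347 mol/L = 5.952 × 10^-3 mol
From the 1:2 ratio, n(Na2CO3) = 1/2 × 5.952 × 10^-3 = 2.976 × 10^-3 mol
mass of Na2CO3 = 2.976 × 10^-3 × 105.99 g/mol = 0.3154 g

0.3154 g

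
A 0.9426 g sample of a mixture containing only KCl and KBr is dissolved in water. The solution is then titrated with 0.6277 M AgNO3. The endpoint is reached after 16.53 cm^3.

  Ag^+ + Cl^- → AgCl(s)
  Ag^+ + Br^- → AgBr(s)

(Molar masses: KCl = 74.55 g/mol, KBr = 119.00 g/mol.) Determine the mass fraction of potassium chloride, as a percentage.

51.98 %

n(AgNO3) = 0.01653 × 0.6277 = 0.01038 mol
Let x = n(KCl), y = n(KBr).
Titrant: 1x + 1y = 0.01038;  mass: 74.55x + 119.00y = 0.9426
Solving, x = 6.572 × 10^-3 mol, y = 3.804 × 10^-3 mol
mass of KCl = 6.572 × 10^-3 × 74.55 = 0.4900 g
% KCl = 0.4900 / 0.9426 × 100 = 51.98 %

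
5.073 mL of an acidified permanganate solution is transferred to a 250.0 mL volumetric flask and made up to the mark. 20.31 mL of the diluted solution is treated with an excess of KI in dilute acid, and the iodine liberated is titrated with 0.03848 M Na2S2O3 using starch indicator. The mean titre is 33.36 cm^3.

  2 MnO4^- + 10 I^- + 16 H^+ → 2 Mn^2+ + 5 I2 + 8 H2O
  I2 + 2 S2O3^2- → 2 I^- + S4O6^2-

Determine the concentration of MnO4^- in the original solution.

n(S2O3^2-) = 0.03336 × 0.03848 = 1.284 × 10^-3 mol
n(I2) = n(S2O3^2-)/2 = 6.418 × 10^-4 mol
From the 2:5 ratio, n(MnO4^-) in the aliquot = 2/5 × 6.418 × 10^-4 = 2.567 × 10^-4 mol
[MnO4^-]_dilute = 2.567 × 10^-4 / 0.02031 = 0.01264 mol/L
[MnO4^-]_original = 0.01264 × 250.0/5.073 = 0.6230 mol/L

0.6230 M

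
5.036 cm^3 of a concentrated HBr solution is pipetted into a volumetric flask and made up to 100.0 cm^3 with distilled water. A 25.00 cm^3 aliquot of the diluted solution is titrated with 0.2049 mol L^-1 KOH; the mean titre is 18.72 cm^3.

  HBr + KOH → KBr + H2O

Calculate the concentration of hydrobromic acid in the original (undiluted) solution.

3.047 mol/L

n(KOH) = 0.01872 × 0.2049 = 3.836 × 10^-3 mol
n(HBr) in the aliquot = 3.836 × 10^-3 mol (1:1 ratio)
[HBr]_dilute = 3.836 × 10^-3 / 0.02500 = 0.1534 mol/L
Dilution factor = 100.0 / 5.036 = 19.86
[HBr]_stock = 0.1534 × 19.86 = 3.047 mol/L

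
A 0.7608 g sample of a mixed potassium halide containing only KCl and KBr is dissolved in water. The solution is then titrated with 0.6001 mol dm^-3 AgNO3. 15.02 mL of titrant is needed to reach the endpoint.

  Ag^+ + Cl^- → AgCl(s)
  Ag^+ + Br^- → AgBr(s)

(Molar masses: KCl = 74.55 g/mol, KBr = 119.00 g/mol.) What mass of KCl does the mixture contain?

n(AgNO3) = 0.01502 × 0.6001 = 9.014 × 10^-3 mol
Let x = n(KCl), y = n(KBr).
Titrant: 1x + 1y = 9.014 × 10^-3;  mass: 74.55x + 119.00y = 0.7608
Solving, x = 7.015 × 10^-3 mol, y = 1.999 × 10^-3 mol
mass of KCl = 7.015 × 10^-3 × 74.55 = 0.5230 g

0.5230 g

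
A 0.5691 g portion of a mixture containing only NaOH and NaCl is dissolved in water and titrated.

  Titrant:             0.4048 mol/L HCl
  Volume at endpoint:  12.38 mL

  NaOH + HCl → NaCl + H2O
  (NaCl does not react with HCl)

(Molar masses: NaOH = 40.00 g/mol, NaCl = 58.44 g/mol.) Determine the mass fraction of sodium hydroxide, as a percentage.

35.22 %

n(HCl) = 0.01238 × 0.4048 = 5.011 × 10^-3 mol
Let x = n(NaOH), y = n(NaCl).
Titrant: 1x = 5.011 × 10^-3;  mass: 40.00x + 58.44y = 0.5691
Solving, x = 5.011 × 10^-3 mol, y = 6.308 × 10^-3 mol
mass of NaOH = 5.011 × 10^-3 × 40.00 = 0.2005 g
% NaOH = 0.2005 / 0.5691 × 100 = 35.22 %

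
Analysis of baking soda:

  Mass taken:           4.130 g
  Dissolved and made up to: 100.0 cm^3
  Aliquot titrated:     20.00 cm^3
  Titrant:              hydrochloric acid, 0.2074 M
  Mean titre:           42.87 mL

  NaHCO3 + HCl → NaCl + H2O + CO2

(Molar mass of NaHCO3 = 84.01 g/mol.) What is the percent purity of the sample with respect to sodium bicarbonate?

90.43 %

n(HCl) per titration = 0.04287 × 0.2074 = 8.891 × 10^-3 mol
n(NaHCO3) in each aliquot = 8.891 × 10^-3 mol (1:1 ratio)
n(NaHCO3) in the whole flask = 8.891 × 10^-3 × 100.0/20.00 = 0.04446 mol
mass of NaHCO3 = 0.04446 × 84.01 = 3.735 g
% NaHCO3 = 3.735 / 4.130 × 100 = 90.43 %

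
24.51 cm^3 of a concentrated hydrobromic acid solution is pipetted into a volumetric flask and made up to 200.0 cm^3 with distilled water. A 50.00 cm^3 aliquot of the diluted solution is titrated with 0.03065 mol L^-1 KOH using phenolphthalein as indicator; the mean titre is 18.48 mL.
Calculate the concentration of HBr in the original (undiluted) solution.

0.09244 mol/L

HBr + KOH → KBr + H2O
n(KOH) = 0.01848 × 0.03065 = 5.664 × 10^-4 mol
n(HBr) in the aliquot = 5.664 × 10^-4 mol (1:1 ratio)
[HBr]_dilute = 5.664 × 10^-4 / 0.05000 = 0.01133 mol/L
Dilution factor = 200.0 / 24.51 = 8.160
[HBr]_stock = 0.01133 × 8.160 = 0.09244 mol/L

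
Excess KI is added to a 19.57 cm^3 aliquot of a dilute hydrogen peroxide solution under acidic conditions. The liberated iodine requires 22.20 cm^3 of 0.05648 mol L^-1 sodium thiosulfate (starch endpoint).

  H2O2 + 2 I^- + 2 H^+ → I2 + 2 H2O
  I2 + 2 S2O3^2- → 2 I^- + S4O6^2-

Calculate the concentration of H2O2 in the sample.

n(S2O3^2-) = 0.02220 × 0.05648 = 1.254 × 10^-3 mol
n(I2) = n(S2O3^2-)/2 = 6.269 × 10^-4 mol
n(H2O2) in the aliquot = 6.269 × 10^-4 mol (1:1 ratio)
[H2O2] = 6.269 × 10^-4 / 0.01957 = 0.03204 mol/L

0.03204 mol/L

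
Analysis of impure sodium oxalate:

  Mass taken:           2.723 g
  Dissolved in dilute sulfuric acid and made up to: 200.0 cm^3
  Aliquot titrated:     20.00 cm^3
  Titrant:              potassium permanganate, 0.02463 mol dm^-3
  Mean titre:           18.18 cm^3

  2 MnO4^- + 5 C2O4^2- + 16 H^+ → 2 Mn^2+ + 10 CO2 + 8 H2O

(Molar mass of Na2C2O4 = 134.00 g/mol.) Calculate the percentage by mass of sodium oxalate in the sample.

55.09 %

n(KMnO4) per titration = 0.01818 × 0.02463 = 4.478 × 10^-4 mol
From the 5:2 ratio, n(Na2C2O4) in each aliquot = 5/2 × 4.478 × 10^-4 = 1.119 × 10^-3 mol
n(Na2C2O4) in the whole flask = 1.119 × 10^-3 × 200.0/20.00 = 0.01119 mol
mass of Na2C2O4 = 0.01119 × 134.00 = 1.500 g
% Na2C2O4 = 1.500 / 2.723 × 100 = 55.09 %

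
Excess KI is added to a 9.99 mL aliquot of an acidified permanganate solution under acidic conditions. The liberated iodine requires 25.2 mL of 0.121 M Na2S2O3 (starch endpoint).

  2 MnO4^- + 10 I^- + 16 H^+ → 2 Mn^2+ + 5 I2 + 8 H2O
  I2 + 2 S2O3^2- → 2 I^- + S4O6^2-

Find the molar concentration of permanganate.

0.0610 M

n(S2O3^2-) = 0.0252 × 0.121 = 3.05 × 10^-3 mol
n(I2) = n(S2O3^2-)/2 = 1.52 × 10^-3 mol
From the 2:5 ratio, n(MnO4^-) in the aliquot = 2/5 × 1.52 × 10^-3 = 6.10 × 10^-4 mol
[MnO4^-] = 6.10 × 10^-4 / 0.00999 = 0.0610 mol/L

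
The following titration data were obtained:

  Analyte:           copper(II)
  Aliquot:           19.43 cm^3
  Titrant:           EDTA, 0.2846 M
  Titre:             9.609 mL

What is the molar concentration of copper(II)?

Cu^2+ + EDTA^4- → [Cu(EDTA)]^2-
n(EDTA) = 0.009609 L × 0.2846 mol/L = 2.735 × 10^-3 mol
n(Cu2+) = 2.735 × 10^-3 mol (1:1 mole ratio)
[Cu2+] = 2.735 × 10^-3 mol / 0.01943 L = 0.1407 mol/L

0.1407 M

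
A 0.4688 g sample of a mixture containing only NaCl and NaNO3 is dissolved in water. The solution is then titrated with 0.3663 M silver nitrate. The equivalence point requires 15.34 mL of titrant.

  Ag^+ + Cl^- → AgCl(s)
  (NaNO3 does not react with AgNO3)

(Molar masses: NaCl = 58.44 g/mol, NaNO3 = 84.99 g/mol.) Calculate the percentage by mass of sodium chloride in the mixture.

70.05 %

n(AgNO3) = 0.01534 × 0.3663 = 5.619 × 10^-3 mol
Let x = n(NaCl), y = n(NaNO3).
Titrant: 1x = 5.619 × 10^-3;  mass: 58.44x + 84.99y = 0.4688
Solving, x = 5.619 × 10^-3 mol, y = 1.652 × 10^-3 mol
mass of NaCl = 5.619 × 10^-3 × 58.44 = 0.3284 g
% NaCl = 0.3284 / 0.4688 × 100 = 70.05 %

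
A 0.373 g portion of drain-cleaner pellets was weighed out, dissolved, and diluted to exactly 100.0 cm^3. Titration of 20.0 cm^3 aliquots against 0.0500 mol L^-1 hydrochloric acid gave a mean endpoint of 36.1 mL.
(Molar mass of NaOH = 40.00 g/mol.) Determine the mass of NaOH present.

NaOH + HCl → NaCl + H2O
n(HCl) per titration = 0.0361 × 0.0500 = 1.81 × 10^-3 mol
n(NaOH) in each aliquot = 1.81 × 10^-3 mol (1:1 ratio)
n(NaOH) in the whole flask = 1.81 × 10^-3 × 100.0/20.0 = 9.03 × 10^-3 mol
mass of NaOH = 9.03 × 10^-3 × 40.00 = 0.361 g

0.361 g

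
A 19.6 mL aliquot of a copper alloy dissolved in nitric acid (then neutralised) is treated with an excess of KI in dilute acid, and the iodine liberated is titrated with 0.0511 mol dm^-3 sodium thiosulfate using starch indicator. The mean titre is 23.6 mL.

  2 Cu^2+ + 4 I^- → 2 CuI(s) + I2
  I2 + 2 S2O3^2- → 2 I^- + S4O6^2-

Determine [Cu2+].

0.0615 mol/L

n(S2O3^2-) = 0.0236 × 0.0511 = 1.21 × 10^-3 mol
n(I2) = n(S2O3^2-)/2 = 6.03 × 10^-4 mol
From the 2:1 ratio, n(Cu2+) in the aliquot = 2/1 × 6.03 × 10^-4 = 1.21 × 10^-3 mol
[Cu2+] = 1.21 × 10^-3 / 0.0196 = 0.0615 mol/L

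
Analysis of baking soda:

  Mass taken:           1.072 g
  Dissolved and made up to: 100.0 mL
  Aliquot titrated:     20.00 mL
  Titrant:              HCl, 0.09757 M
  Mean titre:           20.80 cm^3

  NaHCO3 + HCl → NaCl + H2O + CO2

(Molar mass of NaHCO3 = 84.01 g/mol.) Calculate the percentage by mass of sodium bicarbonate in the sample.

79.52 %

n(HCl) per titration = 0.02080 × 0.09757 = 2.029 × 10^-3 mol
n(NaHCO3) in each aliquot = 2.029 × 10^-3 mol (1:1 ratio)
n(NaHCO3) in the whole flask = 2.029 × 10^-3 × 100.0/20.00 = 0.01015 mol
mass of NaHCO3 = 0.01015 × 84.01 = 0.8525 g
% NaHCO3 = 0.8525 / 1.072 × 100 = 79.52 %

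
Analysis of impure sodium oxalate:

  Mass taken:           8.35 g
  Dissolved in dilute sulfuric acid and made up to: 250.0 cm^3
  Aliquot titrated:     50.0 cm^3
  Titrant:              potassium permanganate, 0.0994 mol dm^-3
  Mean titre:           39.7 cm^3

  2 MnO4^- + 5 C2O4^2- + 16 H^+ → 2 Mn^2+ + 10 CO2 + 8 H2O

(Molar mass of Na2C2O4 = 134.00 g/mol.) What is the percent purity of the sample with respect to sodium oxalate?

n(KMnO4) per titration = 0.0397 × 0.0994 = 3.95 × 10^-3 mol
From the 5:2 ratio, n(Na2C2O4) in each aliquot = 5/2 × 3.95 × 10^-3 = 9.87 × 10^-3 mol
n(Na2C2O4) in the whole flask = 9.87 × 10^-3 × 250.0/50.0 = 0.0493 mol
mass of Na2C2O4 = 0.0493 × 134.00 = 6.61 g
% Na2C2O4 = 6.61 / 8.35 × 100 = 79.2 %

79.2 %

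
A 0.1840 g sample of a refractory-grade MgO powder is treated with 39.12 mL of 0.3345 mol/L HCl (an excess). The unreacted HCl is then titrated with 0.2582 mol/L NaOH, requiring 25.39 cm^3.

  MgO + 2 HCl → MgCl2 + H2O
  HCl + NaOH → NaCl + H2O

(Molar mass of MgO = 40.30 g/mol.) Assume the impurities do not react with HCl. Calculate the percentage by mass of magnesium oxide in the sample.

n(HCl) added = 0.03912 × 0.3345 = 0.01309 mol
n(NaOH) used in back-titration = 0.02539 × 0.2582 = 6.556 × 10^-3 mol
n(HCl) left over = 6.556 × 10^-3 mol (1:1 ratio)
n(HCl) consumed by analyte = 0.01309 − 6.556 × 10^-3 = 6.530 × 10^-3 mol
From the 1:2 ratio, n(MgO) = 1/2 × 6.530 × 10^-3 = 3.265 × 10^-3 mol
mass of MgO = 3.265 × 10^-3 × 40.30 = 0.1316 g
% MgO = 0.1316 / 0.1840 × 100 = 71.51 %

71.51 %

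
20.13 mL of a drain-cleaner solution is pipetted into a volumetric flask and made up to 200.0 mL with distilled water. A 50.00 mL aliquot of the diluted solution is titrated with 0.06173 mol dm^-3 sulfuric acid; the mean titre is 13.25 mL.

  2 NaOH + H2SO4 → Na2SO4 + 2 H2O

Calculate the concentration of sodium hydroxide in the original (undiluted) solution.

0.3251 mol/L

n(H2SO4) = 0.01325 × 0.06173 = 8.179 × 10^-4 mol
From the 2:1 ratio, n(NaOH) in the aliquot = 2/1 × 8.179 × 10^-4 = 1.636 × 10^-3 mol
[NaOH]_dilute = 1.636 × 10^-3 / 0.05000 = 0.03272 mol/L
Dilution factor = 200.0 / 20.13 = 9.935
[NaOH]_stock = 0.03272 × 9.935 = 0.3251 mol/L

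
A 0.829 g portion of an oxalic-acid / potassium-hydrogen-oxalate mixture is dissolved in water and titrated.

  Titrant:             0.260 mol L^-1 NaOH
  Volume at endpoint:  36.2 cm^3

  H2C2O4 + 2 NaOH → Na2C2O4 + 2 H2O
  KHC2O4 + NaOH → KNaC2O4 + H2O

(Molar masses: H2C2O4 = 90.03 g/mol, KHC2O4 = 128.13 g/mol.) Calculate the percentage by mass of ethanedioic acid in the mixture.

n(NaOH) = 0.0362 × 0.260 = 9.41 × 10^-3 mol
Let x = n(H2C2O4), y = n(KHC2O4).
Titrant: 2x + 1y = 9.41 × 10^-3;  mass: 90.03x + 128.13y = 0.829
Solving, x = 2.27 × 10^-3 mol, y = 4.88 × 10^-3 mol
mass of H2C2O4 = 2.27 × 10^-3 × 90.03 = 0.204 g
% H2C2O4 = 0.204 / 0.829 × 100 = 24.6 %

24.6 %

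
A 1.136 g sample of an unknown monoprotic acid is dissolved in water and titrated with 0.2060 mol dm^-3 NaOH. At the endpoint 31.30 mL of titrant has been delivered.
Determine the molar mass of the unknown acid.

n(NaOH) = 0.03130 L × 0.2060 mol/L = 6.448 × 10^-3 mol
n(HA) = 6.448 × 10^-3 mol (1:1 ratio)
M = m / n = 1.136 g / 6.448 × 10^-3 mol = 176.2 g/mol

176.2 g/mol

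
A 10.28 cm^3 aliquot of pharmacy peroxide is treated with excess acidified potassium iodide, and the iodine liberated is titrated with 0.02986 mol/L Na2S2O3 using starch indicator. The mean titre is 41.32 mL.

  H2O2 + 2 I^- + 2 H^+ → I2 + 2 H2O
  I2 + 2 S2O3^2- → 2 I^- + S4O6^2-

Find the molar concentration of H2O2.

0.06001 mol/L

n(S2O3^2-) = 0.04132 × 0.02986 = 1.234 × 10^-3 mol
n(I2) = n(S2O3^2-)/2 = 6.169 × 10^-4 mol
n(H2O2) in the aliquot = 6.169 × 10^-4 mol (1:1 ratio)
[H2O2] = 6.169 × 10^-4 / 0.01028 = 0.06001 mol/L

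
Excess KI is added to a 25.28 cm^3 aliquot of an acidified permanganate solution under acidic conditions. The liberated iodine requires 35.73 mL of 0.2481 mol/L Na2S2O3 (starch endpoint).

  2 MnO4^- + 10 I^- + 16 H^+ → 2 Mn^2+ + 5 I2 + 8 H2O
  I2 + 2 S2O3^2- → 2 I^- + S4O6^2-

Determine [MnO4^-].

n(S2O3^2-) = 0.03573 × 0.2481 = 8.865 × 10^-3 mol
n(I2) = n(S2O3^2-)/2 = 4.432 × 10^-3 mol
From the 2:5 ratio, n(MnO4^-) in the aliquot = 2/5 × 4.432 × 10^-3 = 1.773 × 10^-3 mol
[MnO4^-] = 1.773 × 10^-3 / 0.02528 = 0.07013 mol/L

0.07013 mol/L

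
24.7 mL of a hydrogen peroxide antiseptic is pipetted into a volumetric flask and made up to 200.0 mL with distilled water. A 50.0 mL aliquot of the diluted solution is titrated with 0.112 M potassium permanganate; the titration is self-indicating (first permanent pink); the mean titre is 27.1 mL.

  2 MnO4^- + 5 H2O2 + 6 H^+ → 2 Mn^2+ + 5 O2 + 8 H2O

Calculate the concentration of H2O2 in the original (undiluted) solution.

n(KMnO4) = 0.0271 × 0.112 = 3.04 × 10^-3 mol
From the 5:2 ratio, n(H2O2) in the aliquot = 5/2 × 3.04 × 10^-3 = 7.59 × 10^-3 mol
[H2O2]_dilute = 7.59 × 10^-3 / 0.0500 = 0.152 mol/L
Dilution factor = 200.0 / 24.7 = 8.097
[H2O2]_stock = 0.152 × 8.097 = 1.23 mol/L

1.23 M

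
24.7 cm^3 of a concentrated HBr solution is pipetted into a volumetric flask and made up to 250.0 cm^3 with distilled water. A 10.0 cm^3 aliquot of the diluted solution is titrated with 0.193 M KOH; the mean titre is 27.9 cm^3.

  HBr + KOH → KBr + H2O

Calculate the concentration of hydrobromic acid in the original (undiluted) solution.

n(KOH) = 0.0279 × 0.193 = 5.38 × 10^-3 mol
n(HBr) in the aliquot = 5.38 × 10^-3 mol (1:1 ratio)
[HBr]_dilute = 5.38 × 10^-3 / 0.0100 = 0.538 mol/L
Dilution factor = 250.0 / 24.7 = 10.12
[HBr]_stock = 0.538 × 10.12 = 5.45 mol/L

5.45 M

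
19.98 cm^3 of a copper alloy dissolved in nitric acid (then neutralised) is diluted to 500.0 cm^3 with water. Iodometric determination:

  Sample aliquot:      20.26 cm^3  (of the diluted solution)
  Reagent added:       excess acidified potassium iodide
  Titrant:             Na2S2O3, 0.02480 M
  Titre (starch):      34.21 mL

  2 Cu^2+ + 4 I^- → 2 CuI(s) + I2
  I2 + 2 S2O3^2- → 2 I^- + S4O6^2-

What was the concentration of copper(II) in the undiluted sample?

1.048 M

n(S2O3^2-) = 0.03421 × 0.02480 = 8.484 × 10^-4 mol
n(I2) = n(S2O3^2-)/2 = 4.242 × 10^-4 mol
From the 2:1 ratio, n(Cu2+) in the aliquot = 2/1 × 4.242 × 10^-4 = 8.484 × 10^-4 mol
[Cu2+]_dilute = 8.484 × 10^-4 / 0.02026 = 0.04188 mol/L
[Cu2+]_original = 0.04188 × 500.0/19.98 = 1.048 mol/L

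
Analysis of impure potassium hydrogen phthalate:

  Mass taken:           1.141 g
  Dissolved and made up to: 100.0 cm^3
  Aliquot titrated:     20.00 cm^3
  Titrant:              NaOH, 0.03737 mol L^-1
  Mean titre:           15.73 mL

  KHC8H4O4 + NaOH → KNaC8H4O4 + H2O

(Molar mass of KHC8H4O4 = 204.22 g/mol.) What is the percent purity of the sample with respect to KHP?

n(NaOH) per titration = 0.01573 × 0.03737 = 5.878 × 10^-4 mol
n(KHC8H4O4) in each aliquot = 5.878 × 10^-4 mol (1:1 ratio)
n(KHC8H4O4) in the whole flask = 5.878 × 10^-4 × 100.0/20.00 = 2.939 × 10^-3 mol
mass of KHC8H4O4 = 2.939 × 10^-3 × 204.22 = 0.6002 g
% KHC8H4O4 = 0.6002 / 1.141 × 100 = 52.61 %

52.61 %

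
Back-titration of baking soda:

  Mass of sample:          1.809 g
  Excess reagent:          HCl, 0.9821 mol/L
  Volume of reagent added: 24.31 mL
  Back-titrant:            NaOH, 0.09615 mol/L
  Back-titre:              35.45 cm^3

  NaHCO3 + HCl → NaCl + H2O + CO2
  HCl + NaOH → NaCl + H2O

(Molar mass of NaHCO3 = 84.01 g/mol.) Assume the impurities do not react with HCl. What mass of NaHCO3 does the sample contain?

1.719 g

n(HCl) added = 0.02431 × 0.9821 = 0.02387 mol
n(NaOH) used in back-titration = 0.03545 × 0.09615 = 3.409 × 10^-3 mol
n(HCl) left over = 3.409 × 10^-3 mol (1:1 ratio)
n(HCl) consumed by analyte = 0.02387 − 3.409 × 10^-3 = 0.02047 mol
n(NaHCO3) = 0.02047 mol (1:1 ratio)
mass of NaHCO3 = 0.02047 × 84.01 = 1.719 g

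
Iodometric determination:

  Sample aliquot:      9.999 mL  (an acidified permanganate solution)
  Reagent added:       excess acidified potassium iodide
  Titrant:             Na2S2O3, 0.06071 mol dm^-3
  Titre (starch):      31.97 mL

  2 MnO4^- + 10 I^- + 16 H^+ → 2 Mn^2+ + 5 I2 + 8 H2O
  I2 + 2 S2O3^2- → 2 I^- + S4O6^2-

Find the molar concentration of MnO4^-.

0.03882 mol/L

n(S2O3^2-) = 0.03197 × 0.06071 = 1.941 × 10^-3 mol
n(I2) = n(S2O3^2-)/2 = 9.704 × 10^-4 mol
From the 2:5 ratio, n(MnO4^-) in the aliquot = 2/5 × 9.704 × 10^-4 = 3.882 × 10^-4 mol
[MnO4^-] = 3.882 × 10^-4 / 0.009999 = 0.03882 mol/L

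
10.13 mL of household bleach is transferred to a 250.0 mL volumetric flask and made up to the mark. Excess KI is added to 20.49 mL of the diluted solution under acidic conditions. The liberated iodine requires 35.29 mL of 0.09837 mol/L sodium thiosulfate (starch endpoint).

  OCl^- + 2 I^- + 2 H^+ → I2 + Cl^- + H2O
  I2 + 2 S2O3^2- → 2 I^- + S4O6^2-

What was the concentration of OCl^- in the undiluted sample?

2.091 mol/L

n(S2O3^2-) = 0.03529 × 0.09837 = 3.471 × 10^-3 mol
n(I2) = n(S2O3^2-)/2 = 1.736 × 10^-3 mol
n(OCl^-) in the aliquot = 1.736 × 10^-3 mol (1:1 ratio)
[OCl^-]_dilute = 1.736 × 10^-3 / 0.02049 = 0.08471 mol/L
[OCl^-]_original = 0.08471 × 250.0/10.13 = 2.091 mol/L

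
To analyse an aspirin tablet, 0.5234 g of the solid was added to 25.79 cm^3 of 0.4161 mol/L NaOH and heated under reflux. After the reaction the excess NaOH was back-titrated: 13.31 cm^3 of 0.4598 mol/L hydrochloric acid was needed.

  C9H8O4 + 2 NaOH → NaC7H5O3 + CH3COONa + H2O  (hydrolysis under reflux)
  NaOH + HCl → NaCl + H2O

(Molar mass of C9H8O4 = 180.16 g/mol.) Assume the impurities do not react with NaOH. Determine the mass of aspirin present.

0.4154 g

n(NaOH) added = 0.02579 × 0.4161 = 0.01073 mol
n(HCl) used in back-titration = 0.01331 × 0.4598 = 6.120 × 10^-3 mol
n(NaOH) left over = 6.120 × 10^-3 mol (1:1 ratio)
n(NaOH) consumed by analyte = 0.01073 − 6.120 × 10^-3 = 4.611 × 10^-3 mol
From the 1:2 ratio, n(C9H8O4) = 1/2 × 4.611 × 10^-3 = 2.306 × 10^-3 mol
mass of C9H8O4 = 2.306 × 10^-3 × 180.16 = 0.4154 g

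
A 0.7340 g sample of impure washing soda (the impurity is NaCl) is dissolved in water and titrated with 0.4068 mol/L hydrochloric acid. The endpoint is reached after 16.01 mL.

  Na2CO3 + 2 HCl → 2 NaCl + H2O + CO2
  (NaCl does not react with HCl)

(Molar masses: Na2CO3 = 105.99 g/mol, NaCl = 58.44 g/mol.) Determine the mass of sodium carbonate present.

n(HCl) = 0.01601 × 0.4068 = 6.513 × 10^-3 mol
Let x = n(Na2CO3), y = n(NaCl).
Titrant: 2x = 6.513 × 10^-3;  mass: 105.99x + 58.44y = 0.7340
Solving, x = 3.256 × 10^-3 mol, y = 6.654 × 10^-3 mol
mass of Na2CO3 = 3.256 × 10^-3 × 105.99 = 0.3451 g

0.3451 g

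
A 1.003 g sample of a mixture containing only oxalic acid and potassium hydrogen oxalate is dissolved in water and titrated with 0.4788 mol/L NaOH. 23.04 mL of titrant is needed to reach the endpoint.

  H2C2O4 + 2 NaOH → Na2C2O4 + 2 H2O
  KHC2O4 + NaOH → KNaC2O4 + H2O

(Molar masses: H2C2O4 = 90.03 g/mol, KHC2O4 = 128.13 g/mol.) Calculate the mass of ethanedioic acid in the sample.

0.2223 g

n(NaOH) = 0.02304 × 0.4788 = 0.01103 mol
Let x = n(H2C2O4), y = n(KHC2O4).
Titrant: 2x + 1y = 0.01103;  mass: 90.03x + 128.13y = 1.003
Solving, x = 2.469 × 10^-3 mol, y = 6.093 × 10^-3 mol
mass of H2C2O4 = 2.469 × 10^-3 × 90.03 = 0.2223 g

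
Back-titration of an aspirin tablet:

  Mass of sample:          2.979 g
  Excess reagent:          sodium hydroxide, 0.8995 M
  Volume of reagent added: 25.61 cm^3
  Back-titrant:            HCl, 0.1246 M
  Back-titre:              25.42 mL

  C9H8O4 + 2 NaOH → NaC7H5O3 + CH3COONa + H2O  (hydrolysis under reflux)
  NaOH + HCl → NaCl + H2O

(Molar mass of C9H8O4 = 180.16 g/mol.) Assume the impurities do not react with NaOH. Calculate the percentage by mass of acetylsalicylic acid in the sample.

60.08 %

n(NaOH) added = 0.02561 × 0.8995 = 0.02304 mol
n(HCl) used in back-titration = 0.02542 × 0.1246 = 3.167 × 10^-3 mol
n(NaOH) left over = 3.167 × 10^-3 mol (1:1 ratio)
n(NaOH) consumed by analyte = 0.02304 − 3.167 × 10^-3 = 0.01987 mol
From the 1:2 ratio, n(C9H8O4) = 1/2 × 0.01987 = 9.934 × 10^-3 mol
mass of C9H8O4 = 9.934 × 10^-3 × 180.16 = 1.790 g
% C9H8O4 = 1.790 / 2.979 × 100 = 60.08 %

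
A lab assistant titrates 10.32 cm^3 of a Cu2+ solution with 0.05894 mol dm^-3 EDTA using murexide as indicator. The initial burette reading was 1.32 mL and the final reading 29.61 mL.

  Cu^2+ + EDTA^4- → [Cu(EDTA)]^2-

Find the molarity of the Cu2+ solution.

n(EDTA) = 0.02829 L × 0.05894 mol/L = 1.667 × 10^-3 mol
n(Cu2+) = 1.667 × 10^-3 mol (1:1 mole ratio)
[Cu2+] = 1.667 × 10^-3 mol / 0.01032 L = 0.1616 mol/L

0.1616 mol/L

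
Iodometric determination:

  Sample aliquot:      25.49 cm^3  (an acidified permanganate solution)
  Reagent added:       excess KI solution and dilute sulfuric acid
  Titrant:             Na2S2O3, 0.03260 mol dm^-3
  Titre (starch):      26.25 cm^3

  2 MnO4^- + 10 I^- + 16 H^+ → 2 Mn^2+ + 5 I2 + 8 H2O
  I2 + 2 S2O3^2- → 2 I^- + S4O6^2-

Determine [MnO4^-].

n(S2O3^2-) = 0.02625 × 0.03260 = 8.557 × 10^-4 mol
n(I2) = n(S2O3^2-)/2 = 4.279 × 10^-4 mol
From the 2:5 ratio, n(MnO4^-) in the aliquot = 2/5 × 4.279 × 10^-4 = 1.711 × 10^-4 mol
[MnO4^-] = 1.711 × 10^-4 / 0.02549 = 0.006714 mol/L

0.006714 mol/L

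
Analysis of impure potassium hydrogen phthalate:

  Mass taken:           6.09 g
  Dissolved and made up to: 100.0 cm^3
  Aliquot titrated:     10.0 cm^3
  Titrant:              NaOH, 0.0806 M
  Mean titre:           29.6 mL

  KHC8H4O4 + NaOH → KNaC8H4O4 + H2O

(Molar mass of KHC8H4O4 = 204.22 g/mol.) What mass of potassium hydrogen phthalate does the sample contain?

n(NaOH) per titration = 0.0296 × 0.0806 = 2.39 × 10^-3 mol
n(KHC8H4O4) in each aliquot = 2.39 × 10^-3 mol (1:1 ratio)
n(KHC8H4O4) in the whole flask = 2.39 × 10^-3 × 100.0/10.0 = 0.0239 mol
mass of KHC8H4O4 = 0.0239 × 204.22 = 4.87 g

4.87 g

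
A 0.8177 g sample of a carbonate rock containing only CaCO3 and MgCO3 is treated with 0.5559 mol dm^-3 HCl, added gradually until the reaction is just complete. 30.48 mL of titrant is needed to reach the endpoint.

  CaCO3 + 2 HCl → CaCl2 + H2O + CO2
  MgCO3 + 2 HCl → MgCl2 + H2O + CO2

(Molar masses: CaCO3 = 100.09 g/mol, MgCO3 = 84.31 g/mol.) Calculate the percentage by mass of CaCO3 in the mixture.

80.23 %

n(HCl) = 0.03048 × 0.5559 = 0.01694 mol
Let x = n(CaCO3), y = n(MgCO3).
Titrant: 2x + 2y = 0.01694;  mass: 100.09x + 84.31y = 0.8177
Solving, x = 6.555 × 10^-3 mol, y = 1.917 × 10^-3 mol
mass of CaCO3 = 6.555 × 10^-3 × 100.09 = 0.6561 g
% CaCO3 = 0.6561 / 0.8177 × 100 = 80.23 %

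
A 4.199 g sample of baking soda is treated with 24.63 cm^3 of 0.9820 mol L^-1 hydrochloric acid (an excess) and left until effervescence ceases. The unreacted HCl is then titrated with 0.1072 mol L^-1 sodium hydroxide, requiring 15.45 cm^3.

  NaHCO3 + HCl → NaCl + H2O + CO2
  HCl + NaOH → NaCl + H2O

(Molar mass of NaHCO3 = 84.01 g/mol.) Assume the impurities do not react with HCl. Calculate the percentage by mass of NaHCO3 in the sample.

45.08 %

n(HCl) added = 0.02463 × 0.9820 = 0.02419 mol
n(NaOH) used in back-titration = 0.01545 × 0.1072 = 1.656 × 10^-3 mol
n(HCl) left over = 1.656 × 10^-3 mol (1:1 ratio)
n(HCl) consumed by analyte = 0.02419 − 1.656 × 10^-3 = 0.02253 mol
n(NaHCO3) = 0.02253 mol (1:1 ratio)
mass of NaHCO3 = 0.02253 × 84.01 = 1.893 g
% NaHCO3 = 1.893 / 4.199 × 100 = 45.08 %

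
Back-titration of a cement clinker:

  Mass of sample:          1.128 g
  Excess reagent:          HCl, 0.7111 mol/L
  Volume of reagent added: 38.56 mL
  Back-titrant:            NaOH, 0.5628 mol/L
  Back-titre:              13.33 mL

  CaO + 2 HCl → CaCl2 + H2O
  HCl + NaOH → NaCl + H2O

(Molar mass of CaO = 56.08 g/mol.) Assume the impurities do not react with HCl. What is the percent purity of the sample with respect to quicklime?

49.51 %

n(HCl) added = 0.03856 × 0.7111 = 0.02742 mol
n(NaOH) used in back-titration = 0.01333 × 0.5628 = 7.502 × 10^-3 mol
n(HCl) left over = 7.502 × 10^-3 mol (1:1 ratio)
n(HCl) consumed by analyte = 0.02742 − 7.502 × 10^-3 = 0.01992 mol
From the 1:2 ratio, n(CaO) = 1/2 × 0.01992 = 9.959 × 10^-3 mol
mass of CaO = 9.959 × 10^-3 × 56.08 = 0.5585 g
% CaO = 0.5585 / 1.128 × 100 = 49.51 %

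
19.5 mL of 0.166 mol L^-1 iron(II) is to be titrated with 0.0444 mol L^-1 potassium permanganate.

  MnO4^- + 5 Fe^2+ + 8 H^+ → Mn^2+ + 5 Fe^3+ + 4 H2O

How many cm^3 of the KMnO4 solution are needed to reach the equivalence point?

n(Fe2+) = 0.0195 L × 0.166 mol/L = 3.24 × 10^-3 mol
From the 1:5 stoichiometry, n(KMnO4) = 1/5 × 3.24 × 10^-3 = 6.47 × 10^-4 mol
V(KMnO4) = 6.47 × 10^-4 mol / 0.0444 mol/L = 0.0146 L = 14.6 mL

14.6 mL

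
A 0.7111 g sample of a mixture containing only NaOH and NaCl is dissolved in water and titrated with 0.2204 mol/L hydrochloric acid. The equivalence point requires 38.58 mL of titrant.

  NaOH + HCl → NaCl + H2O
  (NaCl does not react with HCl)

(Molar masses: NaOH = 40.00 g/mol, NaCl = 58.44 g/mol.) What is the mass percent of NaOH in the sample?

47.83 %

n(HCl) = 0.03858 × 0.2204 = 8.503 × 10^-3 mol
Let x = n(NaOH), y = n(NaCl).
Titrant: 1x = 8.503 × 10^-3;  mass: 40.00x + 58.44y = 0.7111
Solving, x = 8.503 × 10^-3 mol, y = 6.348 × 10^-3 mol
mass of NaOH = 8.503 × 10^-3 × 40.00 = 0.3401 g
% NaOH = 0.3401 / 0.7111 × 100 = 47.83 %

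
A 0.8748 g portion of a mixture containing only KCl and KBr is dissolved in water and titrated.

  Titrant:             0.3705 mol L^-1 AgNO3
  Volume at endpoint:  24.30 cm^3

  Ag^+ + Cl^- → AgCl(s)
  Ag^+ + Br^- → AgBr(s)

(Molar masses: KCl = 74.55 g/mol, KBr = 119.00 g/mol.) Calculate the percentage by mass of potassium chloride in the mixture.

37.69 %

n(AgNO3) = 0.02430 × 0.3705 = 9.003 × 10^-3 mol
Let x = n(KCl), y = n(KBr).
Titrant: 1x + 1y = 9.003 × 10^-3;  mass: 74.55x + 119.00y = 0.8748
Solving, x = 4.422 × 10^-3 mol, y = 4.581 × 10^-3 mol
mass of KCl = 4.422 × 10^-3 × 74.55 = 0.3297 g
% KCl = 0.3297 / 0.8748 × 100 = 37.69 %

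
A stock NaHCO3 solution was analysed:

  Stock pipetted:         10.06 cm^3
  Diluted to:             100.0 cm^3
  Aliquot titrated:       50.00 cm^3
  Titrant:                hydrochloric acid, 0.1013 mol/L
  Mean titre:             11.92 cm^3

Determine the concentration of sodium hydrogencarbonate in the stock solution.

0.2401 mol/L

NaHCO3 + HCl → NaCl + H2O + CO2
n(HCl) = 0.01192 × 0.1013 = 1.207 × 10^-3 mol
n(NaHCO3) in the aliquot = 1.207 × 10^-3 mol (1:1 ratio)
[NaHCO3]_dilute = 1.207 × 10^-3 / 0.05000 = 0.02415 mol/L
Dilution factor = 100.0 / 10.06 = 9.940
[NaHCO3]_stock = 0.02415 × 9.940 = 0.2401 mol/L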